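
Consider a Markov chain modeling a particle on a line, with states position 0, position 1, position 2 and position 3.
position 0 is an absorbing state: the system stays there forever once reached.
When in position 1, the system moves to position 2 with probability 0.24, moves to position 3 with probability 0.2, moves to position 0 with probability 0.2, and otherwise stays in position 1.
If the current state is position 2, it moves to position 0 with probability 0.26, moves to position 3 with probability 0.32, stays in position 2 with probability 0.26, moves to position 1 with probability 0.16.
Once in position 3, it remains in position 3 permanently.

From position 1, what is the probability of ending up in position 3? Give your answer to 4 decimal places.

Let h(s) be the probability of absorption at position 3 starting from transient state s. Then h(position 3) = 1 and h(position 0) = 0. By first-step analysis:
h(position 1) = 0.2·0 + 0.36·h(position 1) + 0.24·h(position 2) + 0.2·1
h(position 2) = 0.26·0 + 0.16·h(position 1) + 0.26·h(position 2) + 0.32·1
Solving: h(position 1) = 0.5165, h(position 2) = 0.5441.
Starting from position 1, the probability is 0.5165.

0.5165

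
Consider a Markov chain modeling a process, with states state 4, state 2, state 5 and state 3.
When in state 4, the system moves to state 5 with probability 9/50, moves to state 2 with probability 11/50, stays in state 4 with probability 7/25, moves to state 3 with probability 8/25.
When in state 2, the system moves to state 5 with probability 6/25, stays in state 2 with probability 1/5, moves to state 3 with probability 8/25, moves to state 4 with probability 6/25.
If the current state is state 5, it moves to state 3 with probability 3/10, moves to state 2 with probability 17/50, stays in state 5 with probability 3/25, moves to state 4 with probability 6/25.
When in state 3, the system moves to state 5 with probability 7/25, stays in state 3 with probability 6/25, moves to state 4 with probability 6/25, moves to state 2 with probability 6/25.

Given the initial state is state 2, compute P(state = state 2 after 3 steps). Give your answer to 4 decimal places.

Propagate the distribution vector 3 steps from state 2.
After 0 steps: (0.0000, 1.0000, 0.0000, 0.0000)
After 1 step: (0.2400, 0.2000, 0.2400, 0.3200)
After 2 steps: (0.2496, 0.2512, 0.2096, 0.2896)
After 3 steps: (0.2500, 0.2459, 0.2115, 0.2926)
P(in state 2 after 3 steps) = 0.2459

0.2459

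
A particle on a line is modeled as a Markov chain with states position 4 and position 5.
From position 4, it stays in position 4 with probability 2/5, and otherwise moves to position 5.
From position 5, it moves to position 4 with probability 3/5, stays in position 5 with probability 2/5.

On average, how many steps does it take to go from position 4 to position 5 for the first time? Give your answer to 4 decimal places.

Let t(s) be the expected number of steps to first reach position 5 from state s, with t(position 5) = 0. Conditioning on the first step:
t(position 4) = 1 + 0.4·t(position 4)
Solving: t(position 4) = 1.6667.
Expected steps from position 4 to position 5: 1.6667.

1.6667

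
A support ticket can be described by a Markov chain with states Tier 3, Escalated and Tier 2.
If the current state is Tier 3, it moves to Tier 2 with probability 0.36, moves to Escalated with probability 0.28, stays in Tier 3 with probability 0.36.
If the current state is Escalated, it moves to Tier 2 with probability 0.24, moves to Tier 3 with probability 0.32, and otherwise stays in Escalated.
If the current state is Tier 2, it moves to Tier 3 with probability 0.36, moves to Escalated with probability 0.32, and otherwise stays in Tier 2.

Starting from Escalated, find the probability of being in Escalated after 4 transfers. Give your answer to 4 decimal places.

Propagate the distribution vector 4 transfers from Escalated.
After 0 transfers: (0.0000, 1.0000, 0.0000)
After 1 transfer: (0.3200, 0.4400, 0.2400)
After 2 transfers: (0.3424, 0.3600, 0.2976)
After 3 transfers: (0.3456, 0.3495, 0.3049)
After 4 transfers: (0.3460, 0.3481, 0.3059)
P(in Escalated after 4 transfers) = 0.3481

0.3481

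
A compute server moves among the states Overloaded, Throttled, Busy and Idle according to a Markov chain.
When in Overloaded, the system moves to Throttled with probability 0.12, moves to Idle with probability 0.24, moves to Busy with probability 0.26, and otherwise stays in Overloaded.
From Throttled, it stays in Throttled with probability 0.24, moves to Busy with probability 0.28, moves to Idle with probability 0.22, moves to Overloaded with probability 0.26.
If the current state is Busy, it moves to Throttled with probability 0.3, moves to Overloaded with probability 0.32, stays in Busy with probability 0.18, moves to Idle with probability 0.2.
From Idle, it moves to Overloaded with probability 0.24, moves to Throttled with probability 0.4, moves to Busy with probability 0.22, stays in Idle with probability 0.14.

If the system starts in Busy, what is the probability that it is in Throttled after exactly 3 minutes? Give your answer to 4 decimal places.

0.2511

Propagate the distribution vector 3 minutes from Busy.
After 0 minutes: (0.0000, 0.0000, 1.0000, 0.0000)
After 1 minute: (0.3200, 0.3000, 0.1800, 0.2000)
After 2 minutes: (0.3052, 0.2444, 0.2436, 0.2068)
After 3 minutes: (0.3071, 0.2511, 0.2371, 0.2047)
P(in Throttled after 3 minutes) = 0.2511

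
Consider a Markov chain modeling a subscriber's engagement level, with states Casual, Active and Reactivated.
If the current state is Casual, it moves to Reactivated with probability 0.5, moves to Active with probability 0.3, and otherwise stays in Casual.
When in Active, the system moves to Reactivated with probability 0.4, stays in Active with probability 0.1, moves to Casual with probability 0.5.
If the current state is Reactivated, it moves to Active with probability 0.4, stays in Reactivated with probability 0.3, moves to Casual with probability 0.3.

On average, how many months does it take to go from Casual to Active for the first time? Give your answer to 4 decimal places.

Let t(s) be the expected number of months to first reach Active from state s, with t(Active) = 0. Conditioning on the first month:
t(Casual) = 1 + 0.2·t(Casual) + 0.5·t(Reactivated)
t(Reactivated) = 1 + 0.3·t(Casual) + 0.3·t(Reactivated)
Solving: t(Casual) = 2.9268, t(Reactivated) = 2.6829.
Expected months from Casual to Active: 2.9268.

2.9268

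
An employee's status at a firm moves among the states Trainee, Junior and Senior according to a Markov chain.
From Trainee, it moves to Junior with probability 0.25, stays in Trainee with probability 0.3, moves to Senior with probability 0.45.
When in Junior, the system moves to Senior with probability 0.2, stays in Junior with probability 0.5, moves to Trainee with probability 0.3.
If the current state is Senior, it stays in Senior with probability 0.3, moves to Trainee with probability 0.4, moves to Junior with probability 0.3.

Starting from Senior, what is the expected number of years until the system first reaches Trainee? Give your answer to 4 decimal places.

Let t(s) be the expected number of years to first reach Trainee from state s, with t(Trainee) = 0. Conditioning on the first year:
t(Junior) = 1 + 0.5·t(Junior) + 0.2·t(Senior)
t(Senior) = 1 + 0.3·t(Junior) + 0.3·t(Senior)
Solving: t(Junior) = 3.1034, t(Senior) = 2.7586.
Expected years from Senior to Trainee: 2.7586.

2.7586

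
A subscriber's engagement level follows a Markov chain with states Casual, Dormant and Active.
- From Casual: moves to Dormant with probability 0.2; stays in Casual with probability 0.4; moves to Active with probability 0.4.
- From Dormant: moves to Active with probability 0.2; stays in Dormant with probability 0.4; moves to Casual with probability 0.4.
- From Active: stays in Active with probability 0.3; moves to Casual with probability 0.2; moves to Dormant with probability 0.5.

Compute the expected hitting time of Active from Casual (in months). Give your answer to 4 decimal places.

2.8571

Let t(s) be the expected number of months to first reach Active from state s, with t(Active) = 0. Conditioning on the first month:
t(Casual) = 1 + 0.4·t(Casual) + 0.2·t(Dormant)
t(Dormant) = 1 + 0.4·t(Casual) + 0.4·t(Dormant)
Solving: t(Casual) = 2.8571, t(Dormant) = 3.5714.
Expected months from Casual to Active: 2.8571.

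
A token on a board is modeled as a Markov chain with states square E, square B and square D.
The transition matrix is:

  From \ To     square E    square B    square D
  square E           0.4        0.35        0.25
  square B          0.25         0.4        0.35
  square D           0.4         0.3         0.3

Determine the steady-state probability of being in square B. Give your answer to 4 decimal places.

Let the stationary distribution be π with π = πP and π_1 + π_2 + π_3 = 1.
π_1 = 0.4·π_1 + 0.25·π_2 + 0.4·π_3
π_2 = 0.35·π_1 + 0.4·π_2 + 0.3·π_3
Solving with the normalization constraint gives π = (0.3471, 0.3526, 0.3003).
So the stationary probability of square B is 0.3526.

0.3526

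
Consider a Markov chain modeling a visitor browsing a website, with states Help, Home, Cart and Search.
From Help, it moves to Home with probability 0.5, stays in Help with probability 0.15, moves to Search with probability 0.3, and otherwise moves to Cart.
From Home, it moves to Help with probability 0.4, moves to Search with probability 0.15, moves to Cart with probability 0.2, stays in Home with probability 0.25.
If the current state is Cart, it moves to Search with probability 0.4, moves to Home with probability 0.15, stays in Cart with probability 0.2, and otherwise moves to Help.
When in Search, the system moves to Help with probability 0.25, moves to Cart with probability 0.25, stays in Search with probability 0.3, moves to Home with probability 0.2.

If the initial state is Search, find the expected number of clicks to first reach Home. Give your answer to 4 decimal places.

Let t(s) be the expected number of clicks to first reach Home from state s, with t(Home) = 0. Conditioning on the first click:
t(Help) = 1 + 0.15·t(Help) + 0.05·t(Cart) + 0.3·t(Search)
t(Cart) = 1 + 0.25·t(Help) + 0.2·t(Cart) + 0.4·t(Search)
t(Search) = 1 + 0.25·t(Help) + 0.25·t(Cart) + 0.3·t(Search)
Solving: t(Help) = 2.7806, t(Cart) = 4.0536, t(Search) = 3.8693.
Expected clicks from Search to Home: 3.8693.

3.8693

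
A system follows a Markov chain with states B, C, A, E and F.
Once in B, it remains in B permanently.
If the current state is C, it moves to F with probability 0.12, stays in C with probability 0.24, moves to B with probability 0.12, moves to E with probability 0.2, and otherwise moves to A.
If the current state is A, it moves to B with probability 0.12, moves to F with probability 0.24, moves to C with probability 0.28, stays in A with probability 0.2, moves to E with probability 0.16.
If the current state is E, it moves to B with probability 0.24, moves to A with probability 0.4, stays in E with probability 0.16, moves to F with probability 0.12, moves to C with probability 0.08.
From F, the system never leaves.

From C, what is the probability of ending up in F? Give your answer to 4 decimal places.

0.5238

Let h(s) be the probability of absorption at F starting from transient state s. Then h(F) = 1 and h(B) = 0. By first-step analysis:
h(C) = 0.12·0 + 0.24·h(C) + 0.32·h(A) + 0.2·h(E) + 0.12·1
h(A) = 0.12·0 + 0.28·h(C) + 0.2·h(A) + 0.16·h(E) + 0.24·1
h(E) = 0.24·0 + 0.08·h(C) + 0.4·h(A) + 0.16·h(E) + 0.12·1
Solving: h(C) = 0.5238, h(A) = 0.5768, h(E) = 0.4674.
Starting from C, the probability is 0.5238.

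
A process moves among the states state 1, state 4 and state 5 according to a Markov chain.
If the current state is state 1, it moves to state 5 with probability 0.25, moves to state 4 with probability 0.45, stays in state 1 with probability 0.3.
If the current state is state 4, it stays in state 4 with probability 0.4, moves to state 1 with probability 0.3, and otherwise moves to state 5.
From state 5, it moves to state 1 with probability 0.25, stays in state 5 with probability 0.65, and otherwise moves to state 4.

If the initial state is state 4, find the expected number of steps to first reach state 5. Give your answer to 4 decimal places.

3.5088

Let t(s) be the expected number of steps to first reach state 5 from state s, with t(state 5) = 0. Conditioning on the first step:
t(state 1) = 1 + 0.3·t(state 1) + 0.45·t(state 4)
t(state 4) = 1 + 0.3·t(state 1) + 0.4·t(state 4)
Solving: t(state 1) = 3.6842, t(state 4) = 3.5088.
Expected steps from state 4 to state 5: 3.5088.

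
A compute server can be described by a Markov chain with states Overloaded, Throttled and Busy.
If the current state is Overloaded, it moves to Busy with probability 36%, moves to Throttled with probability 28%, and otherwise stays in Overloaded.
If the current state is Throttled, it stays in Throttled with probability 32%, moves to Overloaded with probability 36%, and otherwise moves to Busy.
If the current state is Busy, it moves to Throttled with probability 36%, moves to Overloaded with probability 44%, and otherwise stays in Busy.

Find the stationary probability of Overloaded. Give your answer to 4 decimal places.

0.3840

Let the stationary distribution be π with π = πP and π_1 + π_2 + π_3 = 1.
π_1 = 0.36·π_1 + 0.36·π_2 + 0.44·π_3
π_2 = 0.28·π_1 + 0.32·π_2 + 0.36·π_3
Solving with the normalization constraint gives π = (0.3840, 0.3166, 0.2994).
So the stationary probability of Overloaded is 0.3840.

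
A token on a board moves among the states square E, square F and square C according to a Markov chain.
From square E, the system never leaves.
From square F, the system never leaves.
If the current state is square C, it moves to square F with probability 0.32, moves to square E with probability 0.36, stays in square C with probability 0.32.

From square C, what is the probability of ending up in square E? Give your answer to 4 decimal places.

0.5294

Let h(s) be the probability of absorption at square E starting from transient state s. Then h(square E) = 1 and h(square F) = 0. By first-step analysis:
h(square C) = 0.36·1 + 0.32·0 + 0.32·h(square C)
Solving: h(square C) = 0.5294.
Starting from square C, the probability is 0.5294.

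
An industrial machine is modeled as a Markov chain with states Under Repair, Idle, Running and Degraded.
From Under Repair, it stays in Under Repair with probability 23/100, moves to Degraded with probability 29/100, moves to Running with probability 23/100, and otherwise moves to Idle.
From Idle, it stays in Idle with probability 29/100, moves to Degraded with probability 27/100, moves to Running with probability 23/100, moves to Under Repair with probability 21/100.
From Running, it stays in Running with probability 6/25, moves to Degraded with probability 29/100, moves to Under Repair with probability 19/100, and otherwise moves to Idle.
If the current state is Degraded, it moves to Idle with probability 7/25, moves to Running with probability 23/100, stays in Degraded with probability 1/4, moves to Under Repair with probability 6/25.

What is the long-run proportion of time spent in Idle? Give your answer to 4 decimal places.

Let the stationary distribution be π with π = πP and π_1 + π_2 + π_3 + π_4 = 1.
π_1 = 0.23·π_1 + 0.21·π_2 + 0.19·π_3 + 0.24·π_4
π_2 = 0.25·π_1 + 0.29·π_2 + 0.28·π_3 + 0.28·π_4
π_3 = 0.23·π_1 + 0.23·π_2 + 0.24·π_3 + 0.23·π_4
Solving with the normalization constraint gives π = (0.2179, 0.2762, 0.2323, 0.2735).
So the stationary probability of Idle is 0.2762.

0.2762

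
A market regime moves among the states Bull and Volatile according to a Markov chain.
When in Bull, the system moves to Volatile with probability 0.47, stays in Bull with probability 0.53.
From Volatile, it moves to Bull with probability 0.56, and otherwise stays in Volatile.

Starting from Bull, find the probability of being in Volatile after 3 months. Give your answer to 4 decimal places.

0.4563

Propagate the distribution vector 3 months from Bull.
After 0 months: (1.0000, 0.0000)
After 1 month: (0.5300, 0.4700)
After 2 months: (0.5441, 0.4559)
After 3 months: (0.5437, 0.4563)
P(in Volatile after 3 months) = 0.4563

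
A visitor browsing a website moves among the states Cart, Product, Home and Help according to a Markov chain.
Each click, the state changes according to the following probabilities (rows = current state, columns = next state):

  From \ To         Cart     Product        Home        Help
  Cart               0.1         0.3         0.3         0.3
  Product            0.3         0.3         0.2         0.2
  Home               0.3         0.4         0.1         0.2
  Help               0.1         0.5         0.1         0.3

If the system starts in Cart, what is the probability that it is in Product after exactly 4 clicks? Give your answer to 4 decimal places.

0.3675

Propagate the distribution vector 4 clicks from Cart.
After 0 clicks: (1.0000, 0.0000, 0.0000, 0.0000)
After 1 click: (0.1000, 0.3000, 0.3000, 0.3000)
After 2 clicks: (0.2200, 0.3900, 0.1500, 0.2400)
After 3 clicks: (0.2080, 0.3630, 0.1830, 0.2460)
After 4 clicks: (0.2092, 0.3675, 0.1779, 0.2454)
P(in Product after 4 clicks) = 0.3675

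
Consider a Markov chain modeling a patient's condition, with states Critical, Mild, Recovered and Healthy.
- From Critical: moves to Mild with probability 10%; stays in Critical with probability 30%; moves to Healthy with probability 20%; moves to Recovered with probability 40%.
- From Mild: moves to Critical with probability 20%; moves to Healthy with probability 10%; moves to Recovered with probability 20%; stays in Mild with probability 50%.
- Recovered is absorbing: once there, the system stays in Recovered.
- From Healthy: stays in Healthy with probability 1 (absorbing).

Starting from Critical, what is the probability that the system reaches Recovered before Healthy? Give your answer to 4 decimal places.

0.6667

Let h(s) be the probability of absorption at Recovered starting from transient state s. Then h(Recovered) = 1 and h(Healthy) = 0. By first-step analysis:
h(Critical) = 0.3·h(Critical) + 0.1·h(Mild) + 0.4·1 + 0.2·0
h(Mild) = 0.2·h(Critical) + 0.5·h(Mild) + 0.2·1 + 0.1·0
Solving: h(Critical) = 0.6667, h(Mild) = 0.6667.
Starting from Critical, the probability is 0.6667.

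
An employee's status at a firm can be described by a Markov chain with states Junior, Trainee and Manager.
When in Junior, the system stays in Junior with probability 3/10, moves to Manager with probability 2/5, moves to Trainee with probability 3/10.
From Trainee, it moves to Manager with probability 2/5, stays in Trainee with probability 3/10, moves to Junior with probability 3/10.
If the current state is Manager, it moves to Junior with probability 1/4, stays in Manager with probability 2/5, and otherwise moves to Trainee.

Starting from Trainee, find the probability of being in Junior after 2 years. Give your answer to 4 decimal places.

0.2800

Sum over the intermediate state after 1 year:
P = P(Trainee→Junior)·P(Junior→Junior) + P(Trainee→Trainee)·P(Trainee→Junior) + P(Trainee→Manager)·P(Manager→Junior)
  = 0.3×0.3 + 0.3×0.3 + 0.4×0.25
  = 0.0900 + 0.0900 + 0.1000 = 0.2800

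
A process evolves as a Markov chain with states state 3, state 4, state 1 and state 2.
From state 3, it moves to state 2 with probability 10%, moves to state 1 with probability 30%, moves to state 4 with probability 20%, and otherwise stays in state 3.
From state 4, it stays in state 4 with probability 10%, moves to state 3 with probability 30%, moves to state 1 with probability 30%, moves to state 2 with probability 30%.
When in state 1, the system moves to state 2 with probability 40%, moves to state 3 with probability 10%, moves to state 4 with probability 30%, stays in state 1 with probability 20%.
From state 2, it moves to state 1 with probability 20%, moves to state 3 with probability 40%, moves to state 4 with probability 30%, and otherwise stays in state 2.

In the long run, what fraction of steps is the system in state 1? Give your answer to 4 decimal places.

0.2527

Let the stationary distribution be π with π = πP and π_1 + π_2 + π_3 + π_4 = 1.
π_1 = 0.4·π_1 + 0.3·π_2 + 0.1·π_3 + 0.4·π_4
π_2 = 0.2·π_1 + 0.1·π_2 + 0.3·π_3 + 0.3·π_4
π_3 = 0.3·π_1 + 0.3·π_2 + 0.2·π_3 + 0.2·π_4
Solving with the normalization constraint gives π = (0.3017, 0.2249, 0.2527, 0.2208).
So the stationary probability of state 1 is 0.2527.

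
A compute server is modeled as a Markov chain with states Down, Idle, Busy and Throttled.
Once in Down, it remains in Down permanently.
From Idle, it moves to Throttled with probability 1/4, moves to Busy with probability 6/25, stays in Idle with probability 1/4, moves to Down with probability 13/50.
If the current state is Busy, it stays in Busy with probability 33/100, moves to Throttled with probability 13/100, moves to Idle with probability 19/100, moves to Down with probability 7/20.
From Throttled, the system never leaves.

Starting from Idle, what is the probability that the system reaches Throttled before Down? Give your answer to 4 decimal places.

0.4349

Let h(s) be the probability of absorption at Throttled starting from transient state s. Then h(Throttled) = 1 and h(Down) = 0. By first-step analysis:
h(Idle) = 0.26·0 + 0.25·h(Idle) + 0.24·h(Busy) + 0.25·1
h(Busy) = 0.35·0 + 0.19·h(Idle) + 0.33·h(Busy) + 0.13·1
Solving: h(Idle) = 0.4349, h(Busy) = 0.3174.
Starting from Idle, the probability is 0.4349.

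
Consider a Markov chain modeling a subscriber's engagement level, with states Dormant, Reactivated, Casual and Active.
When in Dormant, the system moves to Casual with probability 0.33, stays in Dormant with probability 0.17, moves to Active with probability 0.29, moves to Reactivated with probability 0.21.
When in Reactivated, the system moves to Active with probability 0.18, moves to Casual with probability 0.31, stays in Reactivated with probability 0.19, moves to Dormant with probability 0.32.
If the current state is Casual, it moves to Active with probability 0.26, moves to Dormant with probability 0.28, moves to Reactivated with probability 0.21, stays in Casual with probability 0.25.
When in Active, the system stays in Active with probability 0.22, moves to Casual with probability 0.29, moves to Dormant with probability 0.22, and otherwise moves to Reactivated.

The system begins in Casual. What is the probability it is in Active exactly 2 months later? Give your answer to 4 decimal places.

Propagate the distribution vector 2 months from Casual.
After 0 months: (0.0000, 0.0000, 1.0000, 0.0000)
After 1 month: (0.2800, 0.2100, 0.2500, 0.2600)
After 2 months: (0.2420, 0.2214, 0.2954, 0.2412)
P(in Active after 2 months) = 0.2412

0.2412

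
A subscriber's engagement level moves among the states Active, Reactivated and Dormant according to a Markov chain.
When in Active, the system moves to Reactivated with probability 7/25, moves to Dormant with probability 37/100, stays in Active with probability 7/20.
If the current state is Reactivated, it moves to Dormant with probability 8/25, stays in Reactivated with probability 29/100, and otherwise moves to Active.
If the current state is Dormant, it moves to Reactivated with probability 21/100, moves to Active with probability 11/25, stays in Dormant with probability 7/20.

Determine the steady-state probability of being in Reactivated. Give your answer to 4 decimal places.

0.2581

Let the stationary distribution be π with π = πP and π_1 + π_2 + π_3 = 1.
π_1 = 0.35·π_1 + 0.39·π_2 + 0.44·π_3
π_2 = 0.28·π_1 + 0.29·π_2 + 0.21·π_3
Solving with the normalization constraint gives π = (0.3918, 0.2581, 0.3501).
So the stationary probability of Reactivated is 0.2581.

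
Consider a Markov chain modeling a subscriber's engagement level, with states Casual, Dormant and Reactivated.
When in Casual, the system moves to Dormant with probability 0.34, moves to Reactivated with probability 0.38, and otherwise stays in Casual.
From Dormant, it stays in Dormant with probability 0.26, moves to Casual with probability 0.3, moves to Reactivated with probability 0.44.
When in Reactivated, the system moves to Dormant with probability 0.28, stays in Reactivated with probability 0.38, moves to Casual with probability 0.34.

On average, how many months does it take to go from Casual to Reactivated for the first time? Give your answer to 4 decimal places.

2.5070

Let t(s) be the expected number of months to first reach Reactivated from state s, with t(Reactivated) = 0. Conditioning on the first month:
t(Casual) = 1 + 0.28·t(Casual) + 0.34·t(Dormant)
t(Dormant) = 1 + 0.3·t(Casual) + 0.26·t(Dormant)
Solving: t(Casual) = 2.5070, t(Dormant) = 2.3677.
Expected months from Casual to Reactivated: 2.5070.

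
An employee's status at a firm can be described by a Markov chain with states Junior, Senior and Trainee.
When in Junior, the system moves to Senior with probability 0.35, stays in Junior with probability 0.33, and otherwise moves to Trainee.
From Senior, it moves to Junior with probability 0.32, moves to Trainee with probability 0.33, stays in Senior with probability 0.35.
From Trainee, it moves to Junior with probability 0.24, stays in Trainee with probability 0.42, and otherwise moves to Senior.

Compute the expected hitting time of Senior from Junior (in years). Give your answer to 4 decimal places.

Let t(s) be the expected number of years to first reach Senior from state s, with t(Senior) = 0. Conditioning on the first year:
t(Junior) = 1 + 0.33·t(Junior) + 0.32·t(Trainee)
t(Trainee) = 1 + 0.24·t(Junior) + 0.42·t(Trainee)
Solving: t(Junior) = 2.8865, t(Trainee) = 2.9185.
Expected years from Junior to Senior: 2.8865.

2.8865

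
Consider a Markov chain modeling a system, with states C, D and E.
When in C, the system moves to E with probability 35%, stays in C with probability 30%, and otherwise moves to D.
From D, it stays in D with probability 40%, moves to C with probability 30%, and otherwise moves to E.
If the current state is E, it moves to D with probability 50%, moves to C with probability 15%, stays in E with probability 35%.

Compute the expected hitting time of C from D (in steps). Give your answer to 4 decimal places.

Let t(s) be the expected number of steps to first reach C from state s, with t(C) = 0. Conditioning on the first step:
t(D) = 1 + 0.4·t(D) + 0.3·t(E)
t(E) = 1 + 0.5·t(D) + 0.35·t(E)
Solving: t(D) = 3.9583, t(E) = 4.5833.
Expected steps from D to C: 3.9583.

3.9583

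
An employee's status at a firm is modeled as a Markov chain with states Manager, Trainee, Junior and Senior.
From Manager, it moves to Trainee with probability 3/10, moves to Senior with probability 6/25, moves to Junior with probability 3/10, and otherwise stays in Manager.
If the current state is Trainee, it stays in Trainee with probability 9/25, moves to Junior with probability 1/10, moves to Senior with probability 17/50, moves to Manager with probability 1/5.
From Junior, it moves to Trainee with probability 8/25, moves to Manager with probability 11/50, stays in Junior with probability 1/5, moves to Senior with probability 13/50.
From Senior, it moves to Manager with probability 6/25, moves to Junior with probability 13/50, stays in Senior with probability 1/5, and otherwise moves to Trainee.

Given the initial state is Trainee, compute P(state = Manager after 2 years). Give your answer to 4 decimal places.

Propagate the distribution vector 2 years from Trainee.
After 0 years: (0.0000, 1.0000, 0.0000, 0.0000)
After 1 year: (0.2000, 0.3600, 0.1000, 0.3400)
After 2 years: (0.2076, 0.3236, 0.2044, 0.2644)
P(in Manager after 2 years) = 0.2076

0.2076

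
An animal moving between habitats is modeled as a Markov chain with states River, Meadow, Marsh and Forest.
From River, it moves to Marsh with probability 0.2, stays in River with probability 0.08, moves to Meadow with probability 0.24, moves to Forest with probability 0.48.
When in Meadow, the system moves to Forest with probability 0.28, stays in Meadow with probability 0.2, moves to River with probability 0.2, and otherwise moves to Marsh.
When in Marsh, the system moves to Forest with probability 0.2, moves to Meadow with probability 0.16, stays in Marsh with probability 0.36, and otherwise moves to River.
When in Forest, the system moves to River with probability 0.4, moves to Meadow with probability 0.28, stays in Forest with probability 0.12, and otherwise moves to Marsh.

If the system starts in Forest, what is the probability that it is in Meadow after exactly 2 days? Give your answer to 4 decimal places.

Propagate the distribution vector 2 days from Forest.
After 0 days: (0.0000, 0.0000, 0.0000, 1.0000)
After 1 day: (0.4000, 0.2800, 0.2000, 0.1200)
After 2 days: (0.1920, 0.2176, 0.2656, 0.3248)
P(in Meadow after 2 days) = 0.2176

0.2176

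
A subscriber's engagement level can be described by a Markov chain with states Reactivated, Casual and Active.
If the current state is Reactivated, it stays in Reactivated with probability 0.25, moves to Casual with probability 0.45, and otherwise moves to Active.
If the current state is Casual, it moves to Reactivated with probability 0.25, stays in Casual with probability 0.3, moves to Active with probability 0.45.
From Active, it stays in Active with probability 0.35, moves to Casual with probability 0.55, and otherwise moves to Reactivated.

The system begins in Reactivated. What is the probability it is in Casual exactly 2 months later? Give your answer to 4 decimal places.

Sum over the intermediate state after 1 month:
P = P(Reactivated→Reactivated)·P(Reactivated→Casual) + P(Reactivated→Casual)·P(Casual→Casual) + P(Reactivated→Active)·P(Active→Casual)
  = 0.25×0.45 + 0.45×0.3 + 0.3×0.55
  = 0.1125 + 0.1350 + 0.1650 = 0.4125

0.4125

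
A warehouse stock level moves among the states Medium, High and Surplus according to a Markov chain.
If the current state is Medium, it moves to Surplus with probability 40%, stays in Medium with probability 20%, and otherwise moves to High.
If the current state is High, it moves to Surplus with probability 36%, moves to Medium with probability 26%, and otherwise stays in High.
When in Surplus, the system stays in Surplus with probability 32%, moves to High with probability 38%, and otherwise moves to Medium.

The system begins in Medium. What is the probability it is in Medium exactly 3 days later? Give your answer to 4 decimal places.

0.2582

Propagate the distribution vector 3 days from Medium.
After 0 days: (1.0000, 0.0000, 0.0000)
After 1 day: (0.2000, 0.4000, 0.4000)
After 2 days: (0.2640, 0.3840, 0.3520)
After 3 days: (0.2582, 0.3853, 0.3565)
P(in Medium after 3 days) = 0.2582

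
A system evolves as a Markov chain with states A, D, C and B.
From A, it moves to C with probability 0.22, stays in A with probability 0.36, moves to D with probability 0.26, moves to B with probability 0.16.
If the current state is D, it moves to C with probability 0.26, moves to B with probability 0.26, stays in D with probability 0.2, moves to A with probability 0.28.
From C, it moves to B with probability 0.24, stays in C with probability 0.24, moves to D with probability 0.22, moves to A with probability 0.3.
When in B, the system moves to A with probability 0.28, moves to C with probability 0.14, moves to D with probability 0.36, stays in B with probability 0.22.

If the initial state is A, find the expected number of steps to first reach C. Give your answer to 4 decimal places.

Let t(s) be the expected number of steps to first reach C from state s, with t(C) = 0. Conditioning on the first step:
t(A) = 1 + 0.36·t(A) + 0.26·t(D) + 0.16·t(B)
t(D) = 1 + 0.28·t(A) + 0.2·t(D) + 0.26·t(B)
t(B) = 1 + 0.28·t(A) + 0.36·t(D) + 0.22·t(B)
Solving: t(A) = 4.6578, t(D) = 4.5180, t(B) = 5.0393.
Expected steps from A to C: 4.6578.

4.6578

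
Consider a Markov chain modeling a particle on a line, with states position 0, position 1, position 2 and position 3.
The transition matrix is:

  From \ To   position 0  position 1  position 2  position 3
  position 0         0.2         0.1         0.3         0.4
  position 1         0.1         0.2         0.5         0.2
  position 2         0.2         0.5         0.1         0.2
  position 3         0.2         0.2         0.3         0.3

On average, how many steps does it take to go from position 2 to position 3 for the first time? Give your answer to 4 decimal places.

4.2857

Let t(s) be the expected number of steps to first reach position 3 from state s, with t(position 3) = 0. Conditioning on the first step:
t(position 0) = 1 + 0.2·t(position 0) + 0.1·t(position 1) + 0.3·t(position 2)
t(position 1) = 1 + 0.1·t(position 0) + 0.2·t(position 1) + 0.5·t(position 2)
t(position 2) = 1 + 0.2·t(position 0) + 0.5·t(position 1) + 0.1·t(position 2)
Solving: t(position 0) = 3.4014, t(position 1) = 4.3537, t(position 2) = 4.2857.
Expected steps from position 2 to position 3: 4.2857.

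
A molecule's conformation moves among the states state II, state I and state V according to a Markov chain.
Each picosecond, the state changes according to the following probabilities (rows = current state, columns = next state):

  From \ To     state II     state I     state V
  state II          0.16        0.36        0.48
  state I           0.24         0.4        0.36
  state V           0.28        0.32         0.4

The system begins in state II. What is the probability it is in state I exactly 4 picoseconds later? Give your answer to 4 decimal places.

Propagate the distribution vector 4 picoseconds from state II.
After 0 picoseconds: (1.0000, 0.0000, 0.0000)
After 1 picosecond: (0.1600, 0.3600, 0.4800)
After 2 picoseconds: (0.2464, 0.3552, 0.3984)
After 3 picoseconds: (0.2362, 0.3583, 0.4055)
After 4 picoseconds: (0.2373, 0.3581, 0.4046)
P(in state I after 4 picoseconds) = 0.3581

0.3581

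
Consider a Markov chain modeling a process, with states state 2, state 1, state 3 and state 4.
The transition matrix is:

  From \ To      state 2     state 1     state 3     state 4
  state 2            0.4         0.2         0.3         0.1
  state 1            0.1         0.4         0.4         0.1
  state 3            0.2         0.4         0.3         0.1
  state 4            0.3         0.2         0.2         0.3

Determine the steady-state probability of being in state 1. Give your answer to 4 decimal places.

0.3301

Let the stationary distribution be π with π = πP and π_1 + π_2 + π_3 + π_4 = 1.
π_1 = 0.4·π_1 + 0.1·π_2 + 0.2·π_3 + 0.3·π_4
π_2 = 0.2·π_1 + 0.4·π_2 + 0.4·π_3 + 0.2·π_4
π_3 = 0.3·π_1 + 0.4·π_2 + 0.3·π_3 + 0.2·π_4
Solving with the normalization constraint gives π = (0.2244, 0.3301, 0.3205, 0.1250).
So the stationary probability of state 1 is 0.3301.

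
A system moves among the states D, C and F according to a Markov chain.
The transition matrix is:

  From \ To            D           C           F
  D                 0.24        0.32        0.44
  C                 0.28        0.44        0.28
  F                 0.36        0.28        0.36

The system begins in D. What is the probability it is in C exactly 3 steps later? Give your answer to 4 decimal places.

0.3468

Propagate the distribution vector 3 steps from D.
After 0 steps: (1.0000, 0.0000, 0.0000)
After 1 step: (0.2400, 0.3200, 0.4400)
After 2 steps: (0.3056, 0.3408, 0.3536)
After 3 steps: (0.2961, 0.3468, 0.3572)
P(in C after 3 steps) = 0.3468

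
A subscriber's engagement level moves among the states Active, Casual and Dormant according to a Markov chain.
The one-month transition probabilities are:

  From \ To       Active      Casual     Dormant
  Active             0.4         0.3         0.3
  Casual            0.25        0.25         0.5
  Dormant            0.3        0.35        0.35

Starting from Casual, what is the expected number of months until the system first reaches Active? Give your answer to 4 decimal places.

3.6800

Let t(s) be the expected number of months to first reach Active from state s, with t(Active) = 0. Conditioning on the first month:
t(Casual) = 1 + 0.25·t(Casual) + 0.5·t(Dormant)
t(Dormant) = 1 + 0.35·t(Casual) + 0.35·t(Dormant)
Solving: t(Casual) = 3.6800, t(Dormant) = 3.5200.
Expected months from Casual to Active: 3.6800.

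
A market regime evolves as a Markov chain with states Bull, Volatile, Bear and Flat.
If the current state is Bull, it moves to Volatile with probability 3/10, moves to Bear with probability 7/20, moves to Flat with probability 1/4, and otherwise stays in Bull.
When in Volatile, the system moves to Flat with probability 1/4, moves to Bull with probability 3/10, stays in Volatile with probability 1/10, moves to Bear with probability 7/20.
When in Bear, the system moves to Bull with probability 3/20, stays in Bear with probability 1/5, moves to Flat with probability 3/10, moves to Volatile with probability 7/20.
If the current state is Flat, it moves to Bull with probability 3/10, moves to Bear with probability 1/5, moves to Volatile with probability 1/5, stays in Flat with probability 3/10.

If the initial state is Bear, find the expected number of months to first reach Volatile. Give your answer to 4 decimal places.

Let t(s) be the expected number of months to first reach Volatile from state s, with t(Volatile) = 0. Conditioning on the first month:
t(Bull) = 1 + 0.1·t(Bull) + 0.35·t(Bear) + 0.25·t(Flat)
t(Bear) = 1 + 0.15·t(Bull) + 0.2·t(Bear) + 0.3·t(Flat)
t(Flat) = 1 + 0.3·t(Bull) + 0.2·t(Bear) + 0.3·t(Flat)
Solving: t(Bull) = 3.5004, t(Bear) = 3.3652, t(Flat) = 3.8902.
Expected months from Bear to Volatile: 3.3652.

3.3652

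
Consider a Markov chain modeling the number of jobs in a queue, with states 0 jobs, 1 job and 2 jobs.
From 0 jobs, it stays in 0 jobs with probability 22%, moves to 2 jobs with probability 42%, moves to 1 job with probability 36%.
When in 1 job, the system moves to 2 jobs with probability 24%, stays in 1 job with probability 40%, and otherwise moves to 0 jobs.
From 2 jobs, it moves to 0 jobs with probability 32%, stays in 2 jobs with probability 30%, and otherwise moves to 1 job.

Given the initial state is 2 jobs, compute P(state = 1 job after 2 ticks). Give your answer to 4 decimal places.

Sum over the intermediate state after 1 tick:
P = P(2 jobs→0 jobs)·P(0 jobs→1 job) + P(2 jobs→1 job)·P(1 job→1 job) + P(2 jobs→2 jobs)·P(2 jobs→1 job)
  = 0.32×0.36 + 0.38×0.4 + 0.3×0.38
  = 0.1152 + 0.1520 + 0.1140 = 0.3812

0.3812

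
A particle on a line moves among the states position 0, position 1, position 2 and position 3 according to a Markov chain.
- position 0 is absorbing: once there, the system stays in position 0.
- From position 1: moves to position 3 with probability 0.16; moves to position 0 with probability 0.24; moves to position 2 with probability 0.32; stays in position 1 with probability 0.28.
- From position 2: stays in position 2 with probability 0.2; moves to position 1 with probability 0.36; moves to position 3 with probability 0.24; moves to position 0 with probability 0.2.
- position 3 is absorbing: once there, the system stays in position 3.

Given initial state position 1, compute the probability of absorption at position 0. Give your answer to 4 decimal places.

0.5556

Let h(s) be the probability of absorption at position 0 starting from transient state s. Then h(position 0) = 1 and h(position 3) = 0. By first-step analysis:
h(position 1) = 0.24·1 + 0.28·h(position 1) + 0.32·h(position 2) + 0.16·0
h(position 2) = 0.2·1 + 0.36·h(position 1) + 0.2·h(position 2) + 0.24·0
Solving: h(position 1) = 0.5556, h(position 2) = 0.5000.
Starting from position 1, the probability is 0.5556.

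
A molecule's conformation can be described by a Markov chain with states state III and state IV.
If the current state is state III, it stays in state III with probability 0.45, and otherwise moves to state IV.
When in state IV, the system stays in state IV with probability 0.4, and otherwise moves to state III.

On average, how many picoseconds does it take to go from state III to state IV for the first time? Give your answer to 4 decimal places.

1.8182

Let t(s) be the expected number of picoseconds to first reach state IV from state s, with t(state IV) = 0. Conditioning on the first picosecond:
t(state III) = 1 + 0.45·t(state III)
Solving: t(state III) = 1.8182.
Expected picoseconds from state III to state IV: 1.8182.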